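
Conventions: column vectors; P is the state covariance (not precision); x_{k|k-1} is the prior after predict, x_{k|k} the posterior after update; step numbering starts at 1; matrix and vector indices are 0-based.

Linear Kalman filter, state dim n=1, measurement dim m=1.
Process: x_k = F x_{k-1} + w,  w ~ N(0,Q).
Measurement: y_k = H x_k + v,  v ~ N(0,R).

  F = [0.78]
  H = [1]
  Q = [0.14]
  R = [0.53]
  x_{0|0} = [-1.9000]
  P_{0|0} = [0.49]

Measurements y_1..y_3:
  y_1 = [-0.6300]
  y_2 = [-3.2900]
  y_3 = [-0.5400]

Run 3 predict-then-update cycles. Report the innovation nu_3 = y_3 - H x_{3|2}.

step 1: x^-=[-1.4820]  P^-=[0.4381]  S=[0.9681]  K=[0.4525]  nu=[0.8520]  x^+=[-1.0964]  P^+=[0.2398]
step 2: x^-=[-0.8552]  P^-=[0.2859]  S=[0.8159]  K=[0.3504]  nu=[-2.4348]  x^+=[-1.7084]  P^+=[0.1857]
step 3: x^-=[-1.3326]  P^-=[0.2530]  S=[0.7830]  K=[0.3231]  nu=[0.7926]  x^+=[-1.0765]  P^+=[0.1713]

innov = [0.7926]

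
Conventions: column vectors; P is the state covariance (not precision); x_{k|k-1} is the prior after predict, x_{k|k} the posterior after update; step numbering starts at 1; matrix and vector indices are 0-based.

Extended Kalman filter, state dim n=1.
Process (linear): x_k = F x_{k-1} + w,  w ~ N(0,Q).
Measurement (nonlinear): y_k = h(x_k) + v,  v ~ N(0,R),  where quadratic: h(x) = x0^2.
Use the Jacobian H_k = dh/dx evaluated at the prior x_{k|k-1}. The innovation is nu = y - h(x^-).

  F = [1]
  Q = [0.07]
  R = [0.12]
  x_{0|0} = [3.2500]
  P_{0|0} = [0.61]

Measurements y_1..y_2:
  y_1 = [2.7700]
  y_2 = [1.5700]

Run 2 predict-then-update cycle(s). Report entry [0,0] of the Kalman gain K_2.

step 1: x^-=[3.2500]  P^-=[0.6800]  H_jac=[6.5000]  S=[28.8500]  K=[0.1532]  nu=[-7.7925]  x^+=[2.0561]  P^+=[0.0028]
step 2: x^-=[2.0561]  P^-=[0.0728]  H_jac=[4.1123]  S=[1.3516]  K=[0.2216]  nu=[-2.6577]  x^+=[1.4672]  P^+=[0.0065]

K[0,0] = 0.2216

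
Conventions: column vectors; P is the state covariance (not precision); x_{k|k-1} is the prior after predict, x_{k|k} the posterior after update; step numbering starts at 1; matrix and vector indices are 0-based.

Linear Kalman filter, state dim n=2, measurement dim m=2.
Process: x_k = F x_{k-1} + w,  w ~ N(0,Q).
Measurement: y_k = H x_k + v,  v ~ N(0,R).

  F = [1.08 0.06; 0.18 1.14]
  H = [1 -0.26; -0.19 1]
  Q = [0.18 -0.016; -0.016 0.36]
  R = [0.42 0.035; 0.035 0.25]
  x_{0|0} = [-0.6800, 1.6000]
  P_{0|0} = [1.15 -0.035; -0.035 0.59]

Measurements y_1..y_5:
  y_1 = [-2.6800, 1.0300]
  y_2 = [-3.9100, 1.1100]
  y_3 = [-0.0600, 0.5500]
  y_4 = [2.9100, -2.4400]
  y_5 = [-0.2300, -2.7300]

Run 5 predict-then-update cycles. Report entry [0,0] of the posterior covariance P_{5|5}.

step 1: x^-=[-0.6384, 1.7016]  P^-=[1.5189 0.2044; 0.2044 1.1497]  S=[1.9104 -0.3380; -0.3380 1.3768]  K=[0.7908 0.1330; 0.0975 0.8307]  nu=[-1.5992, -0.7929]  x^+=[-2.0085, 0.8870]  P^+=[0.3710 0.1314; 0.1314 0.2361]
step 2: x^-=[-2.1160, 0.6496]  P^-=[0.6306 0.2355; 0.2355 0.7327]  S=[0.9777 -0.0282; -0.0282 0.9160]  K=[0.5865 0.1443; 0.0677 0.7532]  nu=[-1.6251, 0.0584]  x^+=[-3.0607, 0.5835]  P^+=[0.2799 0.1098; 0.1098 0.2115]
step 3: x^-=[-3.2706, 0.1142]  P^-=[0.5215 0.1893; 0.1893 0.6890]  S=[0.8897 -0.0446; -0.0446 0.8859]  K=[0.5373 0.1288; 0.0485 0.7396]  nu=[3.2403, -0.1857]  x^+=[-1.5534, 0.1340]  P^+=[0.2561 0.0997; 0.0997 0.2055]
step 4: x^-=[-1.6696, -0.1269]  P^-=[0.4924 0.1716; 0.1716 0.6763]  S=[0.8688 -0.0543; -0.0543 0.8789]  K=[0.5229 0.1211; 0.0411 0.7350]  nu=[4.5466, -2.6304]  x^+=[0.3892, -1.8733]  P^+=[0.2488 0.0959; 0.0959 0.2034]
step 5: x^-=[0.3079, -2.0655]  P^-=[0.4833 0.1653; 0.1653 0.6717]  S=[0.8628 -0.0580; -0.0580 0.8764]  K=[0.5183 0.1182; 0.0385 0.7332]  nu=[-1.0750, -0.6060]  x^+=[-0.3209, -2.5512]  P^+=[0.2464 0.0945; 0.0945 0.2026]

P_post[0,0] = 0.2464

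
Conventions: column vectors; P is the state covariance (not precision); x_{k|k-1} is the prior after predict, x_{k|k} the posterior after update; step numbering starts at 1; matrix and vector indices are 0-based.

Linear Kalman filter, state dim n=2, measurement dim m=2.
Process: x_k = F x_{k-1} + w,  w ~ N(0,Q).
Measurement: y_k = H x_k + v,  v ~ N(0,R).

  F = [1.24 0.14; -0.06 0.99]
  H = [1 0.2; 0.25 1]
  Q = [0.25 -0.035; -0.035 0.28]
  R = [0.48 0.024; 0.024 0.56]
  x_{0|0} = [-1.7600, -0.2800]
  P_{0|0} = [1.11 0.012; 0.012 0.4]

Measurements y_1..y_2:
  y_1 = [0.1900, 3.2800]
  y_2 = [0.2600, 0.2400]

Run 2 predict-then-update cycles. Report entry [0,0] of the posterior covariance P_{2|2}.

P_post[0,0] = 0.3256

step 1: x^-=[-2.2216, -0.1716]  P^-=[1.9687 -0.0475; -0.0475 0.6746]  S=[2.4567 0.6012; 0.6012 1.3339]  K=[0.8047 -0.0293; -0.0967 0.5404]  nu=[2.4459, 4.0070]  x^+=[-0.3709, 1.7574]  P^+=[0.4052 -0.0984; -0.0984 0.3249]
step 2: x^-=[-0.2139, 1.7621]  P^-=[0.8453 -0.1401; -0.1401 0.6116]  S=[1.2937 0.2105; 0.2105 1.1544]  K=[0.6407 -0.0552; -0.0979 0.5173]  nu=[0.1215, -1.4686]  x^+=[-0.0551, 0.9904]  P^+=[0.3256 -0.0969; -0.0969 0.3116]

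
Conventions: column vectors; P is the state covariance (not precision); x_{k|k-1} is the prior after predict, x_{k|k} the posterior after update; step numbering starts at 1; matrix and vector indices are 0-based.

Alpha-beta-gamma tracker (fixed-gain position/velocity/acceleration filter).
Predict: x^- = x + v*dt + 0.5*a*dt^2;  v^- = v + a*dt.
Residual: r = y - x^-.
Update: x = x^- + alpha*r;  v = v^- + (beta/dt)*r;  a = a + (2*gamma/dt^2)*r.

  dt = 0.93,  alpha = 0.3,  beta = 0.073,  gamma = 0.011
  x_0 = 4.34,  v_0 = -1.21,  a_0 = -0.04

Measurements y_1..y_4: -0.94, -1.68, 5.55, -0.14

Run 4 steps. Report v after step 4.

step 1: x_pred=3.1974  r=-4.1374  x^+=1.9562  v^+=-1.5720  a^+=-0.1452
step 2: x_pred=0.4314  r=-2.1114  x^+=-0.2020  v^+=-1.8728  a^+=-0.1989
step 3: x_pred=-2.0297  r=7.5797  x^+=0.2442  v^+=-1.4628  a^+=-0.0061
step 4: x_pred=-1.1189  r=0.9789  x^+=-0.8252  v^+=-1.3917  a^+=0.0188

v_post = -1.3917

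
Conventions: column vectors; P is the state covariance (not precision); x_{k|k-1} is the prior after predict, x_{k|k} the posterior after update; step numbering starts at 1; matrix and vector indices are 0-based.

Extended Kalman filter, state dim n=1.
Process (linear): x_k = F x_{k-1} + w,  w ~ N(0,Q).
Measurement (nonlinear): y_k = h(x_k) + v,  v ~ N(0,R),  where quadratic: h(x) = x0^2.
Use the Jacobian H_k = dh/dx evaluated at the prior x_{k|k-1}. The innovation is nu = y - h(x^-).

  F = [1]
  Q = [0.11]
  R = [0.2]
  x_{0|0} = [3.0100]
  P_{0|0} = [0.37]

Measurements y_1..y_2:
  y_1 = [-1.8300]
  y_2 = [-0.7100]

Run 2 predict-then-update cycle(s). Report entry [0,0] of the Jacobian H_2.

H_jac[0,0] = 2.4432

step 1: x^-=[3.0100]  P^-=[0.4800]  H_jac=[6.0200]  S=[17.5954]  K=[0.1642]  nu=[-10.8901]  x^+=[1.2216]  P^+=[0.0055]
step 2: x^-=[1.2216]  P^-=[0.1155]  H_jac=[2.4432]  S=[0.8892]  K=[0.3172]  nu=[-2.2022]  x^+=[0.5229]  P^+=[0.0260]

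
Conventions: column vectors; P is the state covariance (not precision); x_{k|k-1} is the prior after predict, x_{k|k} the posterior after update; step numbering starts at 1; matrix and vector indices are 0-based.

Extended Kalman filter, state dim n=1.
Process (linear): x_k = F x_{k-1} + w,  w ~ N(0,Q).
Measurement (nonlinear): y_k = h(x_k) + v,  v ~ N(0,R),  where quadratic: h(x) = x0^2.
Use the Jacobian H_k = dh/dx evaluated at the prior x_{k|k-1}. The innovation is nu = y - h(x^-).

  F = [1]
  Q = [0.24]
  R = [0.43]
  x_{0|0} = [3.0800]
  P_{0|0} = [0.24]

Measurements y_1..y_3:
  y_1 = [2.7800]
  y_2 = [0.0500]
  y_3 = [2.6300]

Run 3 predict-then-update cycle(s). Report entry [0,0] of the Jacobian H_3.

H_jac[0,0] = 2.2310

step 1: x^-=[3.0800]  P^-=[0.4800]  H_jac=[6.1600]  S=[18.6439]  K=[0.1586]  nu=[-6.7064]  x^+=[2.0164]  P^+=[0.0111]
step 2: x^-=[2.0164]  P^-=[0.2511]  H_jac=[4.0328]  S=[4.5133]  K=[0.2243]  nu=[-4.0159]  x^+=[1.1155]  P^+=[0.0239]
step 3: x^-=[1.1155]  P^-=[0.2639]  H_jac=[2.2310]  S=[1.7436]  K=[0.3377]  nu=[1.3857]  x^+=[1.5834]  P^+=[0.0651]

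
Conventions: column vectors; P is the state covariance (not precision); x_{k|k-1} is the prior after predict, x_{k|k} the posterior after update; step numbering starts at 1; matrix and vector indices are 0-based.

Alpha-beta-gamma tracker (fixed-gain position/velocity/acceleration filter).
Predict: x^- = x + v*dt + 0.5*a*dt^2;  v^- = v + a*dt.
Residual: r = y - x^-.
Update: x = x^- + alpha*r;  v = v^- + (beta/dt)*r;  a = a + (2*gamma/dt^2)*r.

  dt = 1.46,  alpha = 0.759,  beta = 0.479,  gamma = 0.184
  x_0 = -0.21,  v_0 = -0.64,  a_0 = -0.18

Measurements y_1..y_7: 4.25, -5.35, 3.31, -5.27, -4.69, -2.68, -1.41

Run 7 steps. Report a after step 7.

step 1: x_pred=-1.3362  r=5.5862  x^+=2.9037  v^+=0.9299  a^+=0.7844
step 2: x_pred=5.0975  r=-10.4475  x^+=-2.8322  v^+=-1.3524  a^+=-1.0192
step 3: x_pred=-5.8930  r=9.2030  x^+=1.0921  v^+=0.1788  a^+=0.5696
step 4: x_pred=1.9602  r=-7.2302  x^+=-3.5275  v^+=-1.3617  a^+=-0.6787
step 5: x_pred=-6.2389  r=1.5489  x^+=-5.0633  v^+=-1.8444  a^+=-0.4112
step 6: x_pred=-8.1944  r=5.5144  x^+=-4.0090  v^+=-0.6356  a^+=0.5408
step 7: x_pred=-4.3606  r=2.9506  x^+=-2.1211  v^+=1.1219  a^+=1.0502

a_post = 1.0502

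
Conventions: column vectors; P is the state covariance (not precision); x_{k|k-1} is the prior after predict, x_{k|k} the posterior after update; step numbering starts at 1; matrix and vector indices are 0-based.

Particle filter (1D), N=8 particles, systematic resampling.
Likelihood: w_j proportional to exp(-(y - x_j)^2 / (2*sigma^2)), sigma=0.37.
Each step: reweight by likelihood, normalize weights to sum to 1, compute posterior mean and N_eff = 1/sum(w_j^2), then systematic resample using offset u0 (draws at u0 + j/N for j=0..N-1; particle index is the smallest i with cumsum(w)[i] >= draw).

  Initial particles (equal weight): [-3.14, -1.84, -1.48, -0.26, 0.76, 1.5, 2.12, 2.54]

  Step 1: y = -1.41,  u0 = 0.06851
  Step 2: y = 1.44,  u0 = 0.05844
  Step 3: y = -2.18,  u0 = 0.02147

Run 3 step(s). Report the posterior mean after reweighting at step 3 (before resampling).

post_mean = -1.4800

step 1: w=[0.0000, 0.3395, 0.6552, 0.0053, 0.0000, 0.0000, 0.0000, 0.0000]  mean=-1.5957  Neff=1.8365  idx=[1, 1, 1, 2, 2, 2, 2, 2]
step 2: w=[0.0001, 0.0001, 0.0001, 0.2000, 0.2000, 0.2000, 0.2000, 0.2000]  mean=-1.4801  Neff=5.0017  idx=[3, 3, 4, 5, 5, 6, 7, 7]
step 3: w=[0.1250, 0.1250, 0.1250, 0.1250, 0.1250, 0.1250, 0.1250, 0.1250]  mean=-1.4800  Neff=8.0000  idx=[0, 1, 2, 3, 4, 5, 6, 7]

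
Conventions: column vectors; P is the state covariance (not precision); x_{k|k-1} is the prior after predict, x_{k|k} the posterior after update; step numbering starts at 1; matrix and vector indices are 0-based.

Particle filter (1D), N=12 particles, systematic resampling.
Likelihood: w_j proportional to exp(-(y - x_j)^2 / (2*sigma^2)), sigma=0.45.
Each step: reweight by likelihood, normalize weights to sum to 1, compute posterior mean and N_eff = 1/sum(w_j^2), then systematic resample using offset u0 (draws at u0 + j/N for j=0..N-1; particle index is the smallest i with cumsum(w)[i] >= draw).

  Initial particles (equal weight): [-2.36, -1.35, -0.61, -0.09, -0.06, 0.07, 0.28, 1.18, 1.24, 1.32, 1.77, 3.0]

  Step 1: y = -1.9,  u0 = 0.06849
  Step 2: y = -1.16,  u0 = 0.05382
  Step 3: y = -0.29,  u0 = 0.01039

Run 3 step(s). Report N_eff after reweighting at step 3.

N_eff = 3.3133

step 1: w=[0.5471, 0.4371, 0.0152, 0.0003, 0.0002, 0.0001, 0.0000, 0.0000, 0.0000, 0.0000, 0.0000, 0.0000]  mean=-1.8907  Neff=2.0380  idx=[0, 0, 0, 0, 0, 0, 1, 1, 1, 1, 1, 2]
step 2: w=[0.0055, 0.0055, 0.0055, 0.0055, 0.0055, 0.0055, 0.1753, 0.1753, 0.1753, 0.1753, 0.1753, 0.0908]  mean=-1.3160  Neff=6.1718  idx=[6, 6, 7, 7, 8, 8, 8, 9, 9, 10, 10, 11]
step 3: w=[0.0426, 0.0426, 0.0426, 0.0426, 0.0426, 0.0426, 0.0426, 0.0426, 0.0426, 0.0426, 0.0426, 0.5309]  mean=-0.9572  Neff=3.3133  idx=[0, 2, 4, 6, 8, 10, 11, 11, 11, 11, 11, 11]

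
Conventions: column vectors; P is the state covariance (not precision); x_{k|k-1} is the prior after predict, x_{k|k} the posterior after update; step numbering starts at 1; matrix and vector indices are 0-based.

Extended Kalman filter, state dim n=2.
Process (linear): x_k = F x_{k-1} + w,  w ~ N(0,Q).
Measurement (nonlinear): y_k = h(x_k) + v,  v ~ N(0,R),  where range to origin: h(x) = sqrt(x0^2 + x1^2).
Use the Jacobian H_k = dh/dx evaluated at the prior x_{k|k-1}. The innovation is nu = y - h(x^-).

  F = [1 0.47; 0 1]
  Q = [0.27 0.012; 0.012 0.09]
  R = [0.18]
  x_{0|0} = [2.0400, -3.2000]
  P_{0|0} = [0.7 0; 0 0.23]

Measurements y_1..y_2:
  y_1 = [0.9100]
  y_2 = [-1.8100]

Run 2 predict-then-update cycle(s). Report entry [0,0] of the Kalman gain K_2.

K[0,0] = -1.0054

step 1: x^-=[0.5360, -3.2000]  P^-=[1.0208 0.1201; 0.1201 0.3200]  H_jac=[0.1652 -0.9863]  S=[0.4800]  K=[0.1046; -0.6162]  nu=[-2.3346]  x^+=[0.2919, -1.7615]  P^+=[1.0156 0.1510; 0.1510 0.1378]
step 2: x^-=[-0.5360, -1.7615]  P^-=[1.4580 0.2278; 0.2278 0.2278]  H_jac=[-0.2911 -0.9567]  S=[0.6389]  K=[-1.0054; -0.4448]  nu=[-3.6512]  x^+=[3.1349, -0.1373]  P^+=[0.8122 -0.0580; -0.0580 0.1013]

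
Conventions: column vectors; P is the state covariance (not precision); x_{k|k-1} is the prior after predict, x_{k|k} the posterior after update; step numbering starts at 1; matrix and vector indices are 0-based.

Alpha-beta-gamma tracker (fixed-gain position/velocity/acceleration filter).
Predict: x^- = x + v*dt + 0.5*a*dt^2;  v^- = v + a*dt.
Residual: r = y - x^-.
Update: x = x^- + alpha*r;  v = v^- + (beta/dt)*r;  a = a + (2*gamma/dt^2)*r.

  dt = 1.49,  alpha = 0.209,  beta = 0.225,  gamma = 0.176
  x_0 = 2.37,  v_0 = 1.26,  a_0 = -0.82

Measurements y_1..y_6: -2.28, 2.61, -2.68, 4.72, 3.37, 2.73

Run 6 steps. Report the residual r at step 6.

resid = 1.9105

step 1: x_pred=3.3372  r=-5.6172  x^+=2.1632  v^+=-0.8100  a^+=-1.7106
step 2: x_pred=-0.9426  r=3.5526  x^+=-0.2001  v^+=-2.8224  a^+=-1.1473
step 3: x_pred=-5.6791  r=2.9991  x^+=-5.0522  v^+=-4.0790  a^+=-0.6718
step 4: x_pred=-11.8757  r=16.5957  x^+=-8.4072  v^+=-2.5740  a^+=1.9594
step 5: x_pred=-10.0674  r=13.4374  x^+=-7.2590  v^+=2.3747  a^+=4.0900
step 6: x_pred=0.8195  r=1.9105  x^+=1.2188  v^+=8.7573  a^+=4.3929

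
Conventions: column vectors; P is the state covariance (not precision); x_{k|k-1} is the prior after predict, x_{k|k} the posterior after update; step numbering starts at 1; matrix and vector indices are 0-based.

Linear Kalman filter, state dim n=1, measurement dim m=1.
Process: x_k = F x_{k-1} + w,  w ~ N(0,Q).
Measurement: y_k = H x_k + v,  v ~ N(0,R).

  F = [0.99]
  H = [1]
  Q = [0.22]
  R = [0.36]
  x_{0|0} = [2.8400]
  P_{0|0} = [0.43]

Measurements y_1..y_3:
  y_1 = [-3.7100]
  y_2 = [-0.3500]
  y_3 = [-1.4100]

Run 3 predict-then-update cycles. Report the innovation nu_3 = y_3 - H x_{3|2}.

step 1: x^-=[2.8116]  P^-=[0.6414]  S=[1.0014]  K=[0.6405]  nu=[-6.5216]  x^+=[-1.3656]  P^+=[0.2306]
step 2: x^-=[-1.3520]  P^-=[0.4460]  S=[0.8060]  K=[0.5533]  nu=[1.0020]  x^+=[-0.7975]  P^+=[0.1992]
step 3: x^-=[-0.7895]  P^-=[0.4152]  S=[0.7752]  K=[0.5356]  nu=[-0.6205]  x^+=[-1.1219]  P^+=[0.1928]

innov = [-0.6205]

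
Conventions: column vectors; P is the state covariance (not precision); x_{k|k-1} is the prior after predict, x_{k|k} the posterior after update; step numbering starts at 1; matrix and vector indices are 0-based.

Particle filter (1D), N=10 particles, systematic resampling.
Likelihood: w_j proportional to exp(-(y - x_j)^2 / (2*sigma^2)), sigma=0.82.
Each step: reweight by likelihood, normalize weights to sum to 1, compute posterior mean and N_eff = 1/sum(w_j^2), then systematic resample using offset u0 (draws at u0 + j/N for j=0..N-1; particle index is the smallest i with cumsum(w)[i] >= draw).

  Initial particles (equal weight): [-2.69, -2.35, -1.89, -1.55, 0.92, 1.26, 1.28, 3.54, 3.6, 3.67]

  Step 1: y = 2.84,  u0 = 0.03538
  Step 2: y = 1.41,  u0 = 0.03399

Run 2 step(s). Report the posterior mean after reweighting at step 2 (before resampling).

post_mean = 1.5144

step 1: w=[0.0000, 0.0000, 0.0000, 0.0000, 0.0277, 0.0671, 0.0703, 0.2982, 0.2794, 0.2572]  mean=3.2058  Neff=4.1081  idx=[5, 6, 7, 7, 7, 8, 8, 8, 9, 9]
step 2: w=[0.4463, 0.4482, 0.0156, 0.0156, 0.0156, 0.0128, 0.0128, 0.0128, 0.0102, 0.0102]  mean=1.5144  Neff=2.4906  idx=[0, 0, 0, 0, 0, 1, 1, 1, 1, 4]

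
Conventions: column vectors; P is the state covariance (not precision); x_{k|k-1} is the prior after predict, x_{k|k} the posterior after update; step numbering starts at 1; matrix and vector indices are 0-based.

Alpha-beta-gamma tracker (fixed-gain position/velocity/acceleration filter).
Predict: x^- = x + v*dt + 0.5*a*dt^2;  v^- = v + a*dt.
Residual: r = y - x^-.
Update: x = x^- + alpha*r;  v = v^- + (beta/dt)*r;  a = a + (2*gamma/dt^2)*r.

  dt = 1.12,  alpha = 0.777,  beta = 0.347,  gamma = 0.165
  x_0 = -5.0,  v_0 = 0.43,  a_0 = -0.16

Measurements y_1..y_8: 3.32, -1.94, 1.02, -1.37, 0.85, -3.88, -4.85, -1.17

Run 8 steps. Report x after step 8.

x_post = -3.2572

step 1: x_pred=-4.6188  r=7.9388  x^+=1.5497  v^+=2.7104  a^+=1.9285
step 2: x_pred=5.7948  r=-7.7348  x^+=-0.2151  v^+=2.4739  a^+=-0.1064
step 3: x_pred=2.4889  r=-1.4689  x^+=1.3476  v^+=1.8997  a^+=-0.4928
step 4: x_pred=3.1661  r=-4.5361  x^+=-0.3584  v^+=-0.0576  a^+=-1.6861
step 5: x_pred=-1.4805  r=2.3305  x^+=0.3303  v^+=-1.2240  a^+=-1.0730
step 6: x_pred=-1.7136  r=-2.1664  x^+=-3.3969  v^+=-3.0970  a^+=-1.6429
step 7: x_pred=-7.8960  r=3.0460  x^+=-5.5293  v^+=-3.9934  a^+=-0.8416
step 8: x_pred=-10.5297  r=9.3597  x^+=-3.2572  v^+=-2.0361  a^+=1.6207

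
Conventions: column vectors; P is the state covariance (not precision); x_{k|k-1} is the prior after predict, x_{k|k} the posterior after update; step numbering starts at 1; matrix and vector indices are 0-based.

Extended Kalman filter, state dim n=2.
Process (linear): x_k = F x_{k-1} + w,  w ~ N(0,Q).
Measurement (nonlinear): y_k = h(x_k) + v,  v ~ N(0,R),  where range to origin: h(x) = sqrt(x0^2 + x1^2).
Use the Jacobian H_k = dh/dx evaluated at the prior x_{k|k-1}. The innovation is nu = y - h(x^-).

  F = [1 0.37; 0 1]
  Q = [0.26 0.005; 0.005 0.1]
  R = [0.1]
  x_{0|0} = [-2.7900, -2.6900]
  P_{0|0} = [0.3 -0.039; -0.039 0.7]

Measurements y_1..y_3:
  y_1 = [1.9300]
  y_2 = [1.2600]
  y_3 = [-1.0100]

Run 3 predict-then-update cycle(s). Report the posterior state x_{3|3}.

x_post = [0.2749, 0.5728]

step 1: x^-=[-3.7853, -2.6900]  P^-=[0.6270 0.2250; 0.2250 0.8000]  H_jac=[-0.8151 -0.5793]  S=[0.9975]  K=[-0.6430; -0.6484]  nu=[-2.7138]  x^+=[-2.0403, -0.9303]  P^+=[0.2145 -0.1909; -0.1909 0.3806]
step 2: x^-=[-2.3846, -0.9303]  P^-=[0.3854 -0.0451; -0.0451 0.4806]  H_jac=[-0.9316 -0.3635]  S=[0.4674]  K=[-0.7330; -0.2838]  nu=[-1.2996]  x^+=[-1.4319, -0.5615]  P^+=[0.1342 -0.1423; -0.1423 0.4429]
step 3: x^-=[-1.6396, -0.5615]  P^-=[0.3495 0.0265; 0.0265 0.5429]  H_jac=[-0.9461 -0.3240]  S=[0.4861]  K=[-0.6980; -0.4135]  nu=[-2.7431]  x^+=[0.2749, 0.5728]  P^+=[0.1127 -0.1137; -0.1137 0.4598]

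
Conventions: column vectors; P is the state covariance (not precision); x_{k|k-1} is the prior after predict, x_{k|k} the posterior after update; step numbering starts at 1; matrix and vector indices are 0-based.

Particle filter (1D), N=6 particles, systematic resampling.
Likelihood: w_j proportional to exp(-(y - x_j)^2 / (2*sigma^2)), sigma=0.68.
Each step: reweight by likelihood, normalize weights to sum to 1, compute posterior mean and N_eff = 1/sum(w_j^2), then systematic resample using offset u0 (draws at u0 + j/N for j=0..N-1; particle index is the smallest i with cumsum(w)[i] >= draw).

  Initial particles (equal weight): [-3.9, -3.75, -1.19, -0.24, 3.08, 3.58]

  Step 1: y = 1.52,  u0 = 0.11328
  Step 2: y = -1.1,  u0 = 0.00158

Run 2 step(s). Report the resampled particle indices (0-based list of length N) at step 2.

step 1: w=[0.0000, 0.0000, 0.0030, 0.2985, 0.6120, 0.0865]  mean=2.1193  Neff=2.1224  idx=[3, 3, 4, 4, 4, 5]
step 2: w=[0.5000, 0.5000, 0.0000, 0.0000, 0.0000, 0.0000]  mean=-0.2400  Neff=2.0000  idx=[0, 0, 0, 1, 1, 1]

resampled_idx = [0, 0, 0, 1, 1, 1]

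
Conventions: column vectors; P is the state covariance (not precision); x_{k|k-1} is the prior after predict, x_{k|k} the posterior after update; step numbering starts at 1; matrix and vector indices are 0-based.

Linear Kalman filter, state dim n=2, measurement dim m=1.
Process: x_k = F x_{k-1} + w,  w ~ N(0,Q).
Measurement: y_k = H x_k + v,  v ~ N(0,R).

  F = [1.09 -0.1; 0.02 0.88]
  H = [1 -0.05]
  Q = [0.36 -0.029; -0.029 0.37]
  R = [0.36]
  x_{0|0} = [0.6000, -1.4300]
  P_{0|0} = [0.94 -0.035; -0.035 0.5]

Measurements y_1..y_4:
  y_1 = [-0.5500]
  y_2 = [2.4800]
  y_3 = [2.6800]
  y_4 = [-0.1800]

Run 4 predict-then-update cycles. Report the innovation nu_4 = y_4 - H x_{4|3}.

innov = [-2.8924]

step 1: x^-=[0.7970, -1.2464]  P^-=[1.4894 -0.0860; -0.0860 0.7563]  S=[1.8599]  K=[0.8031; -0.0666]  nu=[-1.4093]  x^+=[-0.3348, -1.1526]  P^+=[0.2898 0.0134; 0.0134 0.7481]
step 2: x^-=[-0.2497, -1.0210]  P^-=[0.7089 -0.0757; -0.0757 0.9499]  S=[1.0788]  K=[0.6606; -0.1142]  nu=[2.6787]  x^+=[1.5198, -1.3267]  P^+=[0.2381 0.0057; 0.0057 0.9359]
step 3: x^-=[1.7892, -1.1371]  P^-=[0.6510 -0.1007; -0.1007 1.0950]  S=[1.0238]  K=[0.6408; -0.1518]  nu=[0.8339]  x^+=[2.3236, -1.2638]  P^+=[0.2306 -0.0011; -0.0011 1.0714]
step 4: x^-=[2.6591, -1.0656]  P^-=[0.6450 -0.1193; -0.1193 1.1998]  S=[1.0199]  K=[0.6382; -0.1758]  nu=[-2.8924]  x^+=[0.8131, -0.5572]  P^+=[0.2295 -0.0049; -0.0049 1.1682]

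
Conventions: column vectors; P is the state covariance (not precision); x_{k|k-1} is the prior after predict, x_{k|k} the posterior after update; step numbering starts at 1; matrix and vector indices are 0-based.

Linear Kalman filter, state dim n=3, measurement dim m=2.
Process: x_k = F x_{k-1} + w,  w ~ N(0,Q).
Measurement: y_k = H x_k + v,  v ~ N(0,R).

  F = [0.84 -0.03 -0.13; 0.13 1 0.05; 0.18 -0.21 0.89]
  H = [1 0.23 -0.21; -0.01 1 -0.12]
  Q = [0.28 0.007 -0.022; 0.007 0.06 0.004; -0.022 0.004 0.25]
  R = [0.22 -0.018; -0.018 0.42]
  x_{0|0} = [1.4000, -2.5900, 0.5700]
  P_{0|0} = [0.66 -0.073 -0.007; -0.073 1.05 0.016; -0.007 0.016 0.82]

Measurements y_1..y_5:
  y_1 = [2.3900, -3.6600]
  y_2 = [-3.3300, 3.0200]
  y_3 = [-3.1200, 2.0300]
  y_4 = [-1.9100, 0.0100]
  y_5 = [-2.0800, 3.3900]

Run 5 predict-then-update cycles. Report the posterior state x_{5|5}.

step 1: x^-=[1.1796, -2.3795, 1.3032]  P^-=[0.7658 -0.0211 -0.0023; -0.0211 1.1057 -0.1625; -0.0023 -0.1625 0.9645]  S=[1.0938 0.2708; 0.2708 1.5791]  K=[0.7317 -0.1435; 0.0710 0.7005; -0.1857 -0.1444]  nu=[2.0314, -1.1123]  x^+=[2.8255, -3.0145, 1.0866]  P^+=[0.2046 -0.0552 0.1350; -0.0552 0.2983 0.0496; 0.1350 0.0496 0.8794]
step 2: x^-=[2.3226, -2.5928, 2.1087]  P^-=[0.4132 -0.0346 0.0169; -0.0346 0.3564 0.0373; 0.0169 0.0373 0.9952]  S=[0.6693 0.0395; 0.0395 0.7825]  K=[0.6050 -0.0827; 0.0326 0.4485; -0.2688 -0.0916]  nu=[-4.6134, 5.8891]  x^+=[-0.9554, -0.1019, 2.8092]  P^+=[0.1668 -0.0294 0.1211; -0.0294 0.1971 0.0802; 0.1211 0.0802 0.9384]
step 3: x^-=[-1.1647, -0.0857, 2.3496]  P^-=[0.3894 -0.0189 -0.0110; -0.0189 0.2642 0.0894; -0.0110 0.0894 1.0184]  S=[0.6556 0.0258; 0.0258 0.6778]  K=[0.5930 -0.0542; 0.0206 0.3735; -0.3102 -0.0365]  nu=[-1.4422, 2.3860]  x^+=[-2.1492, 0.7758, 2.7100]  P^+=[0.1585 -0.0188 0.1084; -0.0188 0.1690 0.1058; 0.1084 0.1058 0.9539]
step 4: x^-=[-2.1809, 0.6319, 1.8622]  P^-=[0.3862 -0.0139 -0.0253; -0.0139 0.2412 0.1184; -0.0253 0.1184 1.0148]  S=[0.6566 0.0202; 0.0202 0.6476]  K=[0.5928 -0.0412; 0.0147 0.3502; -0.3219 0.0052]  nu=[0.5166, -0.4202]  x^+=[-1.8573, 0.4923, 1.6937]  P^+=[0.1554 -0.0145 0.0997; -0.0145 0.1614 0.1226; 0.0997 0.1226 0.9468]
step 5: x^-=[-1.7951, 0.3355, 1.0697]  P^-=[0.3857 -0.0127 -0.0321; -0.0127 0.2362 0.1339; -0.0321 0.1339 0.9993]  S=[0.6570 0.0169; 0.0169 0.6386]  K=[0.5938 -0.0357; 0.0116 0.3445; -0.3222 0.0310]  nu=[-0.1374, 3.1649]  x^+=[-1.9896, 1.4243, 1.2119]  P^+=[0.1539 -0.0129 0.0938; -0.0129 0.1601 0.1314; 0.0938 0.1314 0.9308]

x_post = [-1.9896, 1.4243, 1.2119]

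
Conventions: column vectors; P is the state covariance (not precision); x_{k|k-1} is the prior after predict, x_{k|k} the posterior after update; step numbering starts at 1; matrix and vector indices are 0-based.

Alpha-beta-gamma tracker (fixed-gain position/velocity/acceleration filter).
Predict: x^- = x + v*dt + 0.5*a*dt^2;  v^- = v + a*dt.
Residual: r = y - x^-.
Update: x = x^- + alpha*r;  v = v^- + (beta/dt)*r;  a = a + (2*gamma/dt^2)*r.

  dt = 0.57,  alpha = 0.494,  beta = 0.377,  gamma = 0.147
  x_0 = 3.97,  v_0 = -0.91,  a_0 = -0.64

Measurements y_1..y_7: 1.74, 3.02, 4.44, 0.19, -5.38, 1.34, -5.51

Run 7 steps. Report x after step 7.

step 1: x_pred=3.3473  r=-1.6073  x^+=2.5533  v^+=-2.3379  a^+=-2.0945
step 2: x_pred=0.8805  r=2.1395  x^+=1.9374  v^+=-2.1166  a^+=-0.1584
step 3: x_pred=0.7052  r=3.7348  x^+=2.5502  v^+=0.2633  a^+=3.2212
step 4: x_pred=3.2235  r=-3.0335  x^+=1.7250  v^+=0.0930  a^+=0.4762
step 5: x_pred=1.8553  r=-7.2353  x^+=-1.7189  v^+=-4.4211  a^+=-6.0710
step 6: x_pred=-5.2252  r=6.5652  x^+=-1.9820  v^+=-3.5393  a^+=-0.1302
step 7: x_pred=-4.0205  r=-1.4895  x^+=-4.7563  v^+=-4.5987  a^+=-1.4780

x_post = -4.7563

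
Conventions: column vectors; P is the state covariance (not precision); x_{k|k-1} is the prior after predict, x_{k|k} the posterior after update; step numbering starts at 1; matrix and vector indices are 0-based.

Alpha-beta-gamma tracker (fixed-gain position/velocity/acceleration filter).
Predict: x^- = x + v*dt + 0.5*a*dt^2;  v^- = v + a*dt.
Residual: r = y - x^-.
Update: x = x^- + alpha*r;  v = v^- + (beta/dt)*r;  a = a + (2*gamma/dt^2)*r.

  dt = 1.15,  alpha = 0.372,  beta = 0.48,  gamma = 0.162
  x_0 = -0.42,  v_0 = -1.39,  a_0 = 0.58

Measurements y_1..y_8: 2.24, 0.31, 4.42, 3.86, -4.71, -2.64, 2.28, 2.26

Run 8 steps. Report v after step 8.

step 1: x_pred=-1.6350  r=3.8750  x^+=-0.1935  v^+=0.8944  a^+=1.5293
step 2: x_pred=1.8463  r=-1.5363  x^+=1.2748  v^+=2.0119  a^+=1.1529
step 3: x_pred=4.3508  r=0.0692  x^+=4.3766  v^+=3.3666  a^+=1.1699
step 4: x_pred=9.0218  r=-5.1618  x^+=7.1016  v^+=2.5575  a^+=-0.0947
step 5: x_pred=9.9801  r=-14.6901  x^+=4.5154  v^+=-3.6829  a^+=-3.6936
step 6: x_pred=-2.1624  r=-0.4776  x^+=-2.3400  v^+=-8.1300  a^+=-3.8106
step 7: x_pred=-14.2093  r=16.4893  x^+=-8.0753  v^+=-5.6297  a^+=0.2291
step 8: x_pred=-14.3980  r=16.6580  x^+=-8.2012  v^+=1.5866  a^+=4.3101

v_post = 1.5866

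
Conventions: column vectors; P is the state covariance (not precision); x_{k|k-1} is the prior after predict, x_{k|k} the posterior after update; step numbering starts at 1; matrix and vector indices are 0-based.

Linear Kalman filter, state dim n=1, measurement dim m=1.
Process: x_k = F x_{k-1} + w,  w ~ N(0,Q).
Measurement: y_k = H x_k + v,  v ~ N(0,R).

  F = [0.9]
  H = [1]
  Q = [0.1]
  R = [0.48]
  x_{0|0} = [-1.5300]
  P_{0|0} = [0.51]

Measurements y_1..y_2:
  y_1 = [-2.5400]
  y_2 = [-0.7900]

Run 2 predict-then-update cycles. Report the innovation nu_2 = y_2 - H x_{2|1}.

step 1: x^-=[-1.3770]  P^-=[0.5131]  S=[0.9931]  K=[0.5167]  nu=[-1.1630]  x^+=[-1.9779]  P^+=[0.2480]
step 2: x^-=[-1.7801]  P^-=[0.3009]  S=[0.7809]  K=[0.3853]  nu=[0.9901]  x^+=[-1.3986]  P^+=[0.1849]

innov = [0.9901]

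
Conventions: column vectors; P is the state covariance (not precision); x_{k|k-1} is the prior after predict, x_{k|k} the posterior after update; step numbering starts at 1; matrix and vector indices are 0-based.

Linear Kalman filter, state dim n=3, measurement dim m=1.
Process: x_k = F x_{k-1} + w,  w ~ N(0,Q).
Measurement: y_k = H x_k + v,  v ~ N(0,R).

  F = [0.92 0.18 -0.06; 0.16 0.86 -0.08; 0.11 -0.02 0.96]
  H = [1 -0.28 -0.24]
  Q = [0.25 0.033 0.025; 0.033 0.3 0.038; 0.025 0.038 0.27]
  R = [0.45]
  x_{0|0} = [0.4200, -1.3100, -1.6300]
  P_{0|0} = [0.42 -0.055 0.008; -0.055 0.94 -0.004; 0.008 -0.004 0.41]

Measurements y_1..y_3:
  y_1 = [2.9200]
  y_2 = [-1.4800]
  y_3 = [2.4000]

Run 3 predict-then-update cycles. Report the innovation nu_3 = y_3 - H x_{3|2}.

step 1: x^-=[0.2484, -0.9290, -1.4924]  P^-=[0.6184 0.1968 0.0467; 0.1968 0.9938 -0.0094; 0.0467 -0.0094 0.6554]  S=[1.0502]  K=[0.5257; -0.0754; -0.1028]  nu=[2.0533]  x^+=[1.3279, -1.0839, -1.7034]  P^+=[0.3282 0.2384 0.1035; 0.2384 0.9878 -0.0176; 0.1035 -0.0176 0.6443]
step 2: x^-=[1.1287, -0.5834, -1.4675]  P^-=[0.6300 0.4254 0.1055; 0.4254 1.1085 -0.0005; 0.1055 -0.0005 0.8896]  S=[0.9292]  K=[0.5226; 0.1239; -0.1161]  nu=[-3.1243]  x^+=[-0.5039, -0.9704, -1.1049]  P^+=[0.3763 0.3652 0.1619; 0.3652 1.0943 0.0129; 0.1619 0.0129 0.8771]
step 3: x^-=[-0.5720, -0.8268, -1.0967]  P^-=[0.7099 0.5472 0.1533; 0.5472 1.2192 0.0259; 0.1533 0.0259 1.1154]  S=[0.9432]  K=[0.5512; 0.2116; -0.1290]  nu=[2.4773]  x^+=[0.7935, -0.3026, -1.4163]  P^+=[0.4233 0.4372 0.2204; 0.4372 1.1769 0.0517; 0.2204 0.0517 1.0997]

innov = [2.4773]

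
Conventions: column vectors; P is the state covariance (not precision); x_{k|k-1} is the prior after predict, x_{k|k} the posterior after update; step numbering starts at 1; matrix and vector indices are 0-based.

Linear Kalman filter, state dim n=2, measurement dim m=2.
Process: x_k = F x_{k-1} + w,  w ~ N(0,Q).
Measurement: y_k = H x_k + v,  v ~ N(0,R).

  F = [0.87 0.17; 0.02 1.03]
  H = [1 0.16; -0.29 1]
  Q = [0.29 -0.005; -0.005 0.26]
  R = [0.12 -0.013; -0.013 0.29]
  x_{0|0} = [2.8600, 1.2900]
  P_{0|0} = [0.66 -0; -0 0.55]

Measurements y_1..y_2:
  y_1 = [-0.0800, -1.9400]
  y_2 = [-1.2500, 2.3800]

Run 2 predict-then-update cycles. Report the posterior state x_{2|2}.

step 1: x^-=[2.7075, 1.3859]  P^-=[0.8054 0.1028; 0.1028 0.8438]  S=[0.9799 -0.0136; -0.0136 1.1419]  K=[0.8373 -0.1046; 0.2526 0.7158]  nu=[-3.0092, -2.5407]  x^+=[0.4537, -1.1928]  P^+=[0.1036 -0.0112; -0.0112 0.2011]
step 2: x^-=[0.1919, -1.2195]  P^-=[0.3709 0.0220; 0.0220 0.4729]  S=[0.5101 -0.0240; -0.0240 0.7813]  K=[0.7300 -0.0872; 0.2198 0.6038]  nu=[-1.2468, 3.6552]  x^+=[-1.0369, 0.7135]  P^+=[0.0901 -0.0086; -0.0086 0.1697]

x_post = [-1.0369, 0.7135]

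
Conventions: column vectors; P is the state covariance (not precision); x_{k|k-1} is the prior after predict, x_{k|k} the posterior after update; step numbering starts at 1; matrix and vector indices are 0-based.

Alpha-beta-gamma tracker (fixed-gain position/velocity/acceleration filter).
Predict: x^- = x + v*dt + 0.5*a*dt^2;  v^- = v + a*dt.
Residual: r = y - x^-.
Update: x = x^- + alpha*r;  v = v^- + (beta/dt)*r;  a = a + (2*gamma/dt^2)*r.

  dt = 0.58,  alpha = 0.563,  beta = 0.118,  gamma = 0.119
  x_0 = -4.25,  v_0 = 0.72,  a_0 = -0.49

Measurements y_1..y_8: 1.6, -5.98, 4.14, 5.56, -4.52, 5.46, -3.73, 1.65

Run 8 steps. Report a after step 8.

a_post = -7.0632

step 1: x_pred=-3.9148  r=5.5148  x^+=-0.8100  v^+=1.5578  a^+=3.4117
step 2: x_pred=0.6674  r=-6.6474  x^+=-3.0751  v^+=2.1842  a^+=-1.2913
step 3: x_pred=-2.0255  r=6.1655  x^+=1.4457  v^+=2.6896  a^+=3.0707
step 4: x_pred=3.5221  r=2.0379  x^+=4.6695  v^+=4.8852  a^+=4.5125
step 5: x_pred=8.2619  r=-12.7819  x^+=1.0657  v^+=4.9020  a^+=-4.5306
step 6: x_pred=3.1468  r=2.3132  x^+=4.4491  v^+=2.7449  a^+=-2.8940
step 7: x_pred=5.5544  r=-9.2844  x^+=0.3273  v^+=-0.8225  a^+=-9.4626
step 8: x_pred=-1.7414  r=3.3914  x^+=0.1680  v^+=-5.6209  a^+=-7.0632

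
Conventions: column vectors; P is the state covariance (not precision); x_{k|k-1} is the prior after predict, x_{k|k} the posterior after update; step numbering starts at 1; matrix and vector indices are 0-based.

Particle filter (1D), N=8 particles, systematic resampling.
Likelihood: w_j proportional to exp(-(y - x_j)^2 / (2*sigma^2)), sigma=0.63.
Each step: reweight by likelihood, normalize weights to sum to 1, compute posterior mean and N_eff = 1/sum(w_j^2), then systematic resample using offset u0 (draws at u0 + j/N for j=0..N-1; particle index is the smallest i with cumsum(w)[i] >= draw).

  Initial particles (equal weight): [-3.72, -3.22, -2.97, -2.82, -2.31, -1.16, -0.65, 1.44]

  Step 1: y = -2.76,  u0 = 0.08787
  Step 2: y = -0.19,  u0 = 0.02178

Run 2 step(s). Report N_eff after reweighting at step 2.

N_eff = 2.2713

step 1: w=[0.0816, 0.1995, 0.2464, 0.2593, 0.2018, 0.0104, 0.0010, 0.0000]  mean=-2.8880  Neff=4.6450  idx=[1, 1, 2, 2, 3, 3, 4, 4]
step 2: w=[0.0013, 0.0013, 0.0080, 0.0080, 0.0222, 0.0222, 0.4686, 0.4686]  mean=-2.3454  Neff=2.2713  idx=[4, 6, 6, 6, 6, 7, 7, 7]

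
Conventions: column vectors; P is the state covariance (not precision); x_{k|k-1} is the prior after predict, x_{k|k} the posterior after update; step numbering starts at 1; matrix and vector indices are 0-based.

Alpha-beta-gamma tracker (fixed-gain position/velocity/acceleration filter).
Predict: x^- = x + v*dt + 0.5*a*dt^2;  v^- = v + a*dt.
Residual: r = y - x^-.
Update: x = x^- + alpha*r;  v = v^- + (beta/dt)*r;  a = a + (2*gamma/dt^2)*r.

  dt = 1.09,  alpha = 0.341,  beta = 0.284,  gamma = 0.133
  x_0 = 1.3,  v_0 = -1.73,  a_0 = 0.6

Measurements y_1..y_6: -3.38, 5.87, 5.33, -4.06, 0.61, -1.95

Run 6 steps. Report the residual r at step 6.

resid = -8.3082

step 1: x_pred=-0.2293  r=-3.1507  x^+=-1.3037  v^+=-1.8969  a^+=-0.1054
step 2: x_pred=-3.4339  r=9.3039  x^+=-0.2613  v^+=0.4123  a^+=1.9776
step 3: x_pred=1.3629  r=3.9671  x^+=2.7157  v^+=3.6016  a^+=2.8658
step 4: x_pred=8.3438  r=-12.4038  x^+=4.1141  v^+=3.4934  a^+=0.0887
step 5: x_pred=7.9747  r=-7.3647  x^+=5.4633  v^+=1.6713  a^+=-1.5601
step 6: x_pred=6.3582  r=-8.3082  x^+=3.5251  v^+=-2.1940  a^+=-3.4202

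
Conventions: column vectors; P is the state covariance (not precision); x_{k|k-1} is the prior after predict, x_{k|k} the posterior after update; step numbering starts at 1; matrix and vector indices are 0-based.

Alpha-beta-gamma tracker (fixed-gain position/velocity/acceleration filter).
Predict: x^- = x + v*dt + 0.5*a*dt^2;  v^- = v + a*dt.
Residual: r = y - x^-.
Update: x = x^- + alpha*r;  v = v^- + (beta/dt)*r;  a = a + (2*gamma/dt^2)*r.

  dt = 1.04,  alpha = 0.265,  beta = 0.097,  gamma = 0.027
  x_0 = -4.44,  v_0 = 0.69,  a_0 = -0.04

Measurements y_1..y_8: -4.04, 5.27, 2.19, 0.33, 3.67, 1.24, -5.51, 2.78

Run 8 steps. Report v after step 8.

step 1: x_pred=-3.7440  r=-0.2960  x^+=-3.8225  v^+=0.6208  a^+=-0.0548
step 2: x_pred=-3.2065  r=8.4765  x^+=-0.9602  v^+=1.3544  a^+=0.3684
step 3: x_pred=0.6476  r=1.5424  x^+=1.0564  v^+=1.8814  a^+=0.4454
step 4: x_pred=3.2539  r=-2.9239  x^+=2.4791  v^+=2.0720  a^+=0.2994
step 5: x_pred=4.7959  r=-1.1259  x^+=4.4975  v^+=2.2784  a^+=0.2432
step 6: x_pred=6.9986  r=-5.7586  x^+=5.4725  v^+=1.9942  a^+=-0.0443
step 7: x_pred=7.5226  r=-13.0326  x^+=4.0690  v^+=0.7327  a^+=-0.6949
step 8: x_pred=4.4551  r=-1.6751  x^+=4.0112  v^+=-0.1463  a^+=-0.7786

v_post = -0.1463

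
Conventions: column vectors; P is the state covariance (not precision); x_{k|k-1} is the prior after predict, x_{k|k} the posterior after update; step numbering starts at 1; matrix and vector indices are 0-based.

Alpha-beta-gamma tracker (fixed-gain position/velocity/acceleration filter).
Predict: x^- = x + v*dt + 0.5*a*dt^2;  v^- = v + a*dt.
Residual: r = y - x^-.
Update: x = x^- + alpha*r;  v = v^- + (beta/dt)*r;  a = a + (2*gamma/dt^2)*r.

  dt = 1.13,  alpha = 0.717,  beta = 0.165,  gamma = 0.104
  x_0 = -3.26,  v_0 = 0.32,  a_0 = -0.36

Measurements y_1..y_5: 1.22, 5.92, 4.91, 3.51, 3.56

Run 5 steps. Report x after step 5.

x_post = 4.8699

step 1: x_pred=-3.1282  r=4.3482  x^+=-0.0106  v^+=0.5481  a^+=0.3483
step 2: x_pred=0.8312  r=5.0888  x^+=4.4799  v^+=1.6848  a^+=1.1772
step 3: x_pred=7.1353  r=-2.2253  x^+=5.5397  v^+=2.6901  a^+=0.8148
step 4: x_pred=9.0998  r=-5.5898  x^+=5.0919  v^+=2.7946  a^+=-0.0958
step 5: x_pred=8.1886  r=-4.6286  x^+=4.8699  v^+=2.0105  a^+=-0.8498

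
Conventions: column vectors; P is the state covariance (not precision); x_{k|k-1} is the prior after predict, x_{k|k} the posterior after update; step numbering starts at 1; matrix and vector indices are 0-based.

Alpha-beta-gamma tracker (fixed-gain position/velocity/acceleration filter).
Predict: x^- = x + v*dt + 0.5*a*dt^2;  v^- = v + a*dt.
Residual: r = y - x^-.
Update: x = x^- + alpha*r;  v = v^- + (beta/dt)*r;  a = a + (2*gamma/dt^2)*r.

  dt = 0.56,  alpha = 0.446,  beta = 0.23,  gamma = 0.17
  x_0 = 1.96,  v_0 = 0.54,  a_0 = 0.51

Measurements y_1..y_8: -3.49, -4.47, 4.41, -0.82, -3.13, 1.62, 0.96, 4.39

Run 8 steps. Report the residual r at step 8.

step 1: x_pred=2.3424  r=-5.8324  x^+=-0.2589  v^+=-1.5698  a^+=-5.8134
step 2: x_pred=-2.0495  r=-2.4205  x^+=-3.1290  v^+=-5.8194  a^+=-8.4376
step 3: x_pred=-7.7110  r=12.1210  x^+=-2.3050  v^+=-5.5663  a^+=4.7037
step 4: x_pred=-4.6846  r=3.8646  x^+=-2.9610  v^+=-1.3449  a^+=8.8936
step 5: x_pred=-2.3196  r=-0.8104  x^+=-2.6810  v^+=3.3027  a^+=8.0150
step 6: x_pred=0.4252  r=1.1948  x^+=0.9581  v^+=8.2818  a^+=9.3104
step 7: x_pred=7.0558  r=-6.0958  x^+=4.3371  v^+=10.9920  a^+=2.7015
step 8: x_pred=10.9162  r=-6.5262  x^+=8.0055  v^+=9.8245  a^+=-4.3741

resid = -6.5262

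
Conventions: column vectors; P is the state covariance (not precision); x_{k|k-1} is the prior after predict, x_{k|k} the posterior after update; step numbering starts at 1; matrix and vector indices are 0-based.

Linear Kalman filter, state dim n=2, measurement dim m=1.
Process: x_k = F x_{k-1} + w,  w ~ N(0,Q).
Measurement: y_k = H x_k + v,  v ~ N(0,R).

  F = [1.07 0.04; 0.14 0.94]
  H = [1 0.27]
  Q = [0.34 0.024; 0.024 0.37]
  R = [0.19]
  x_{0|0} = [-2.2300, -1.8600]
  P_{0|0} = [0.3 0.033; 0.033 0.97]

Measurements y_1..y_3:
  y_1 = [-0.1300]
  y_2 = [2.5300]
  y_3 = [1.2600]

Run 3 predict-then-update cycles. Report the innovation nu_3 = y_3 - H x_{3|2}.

step 1: x^-=[-2.4605, -2.0606]  P^-=[0.6878 0.1388; 0.1388 1.2417]  S=[1.0433]  K=[0.6952; 0.4544]  nu=[2.8869]  x^+=[-0.4535, -0.7489]  P^+=[0.1836 -0.1908; -0.1908 1.0263]
step 2: x^-=[-0.5152, -0.7675]  P^-=[0.5355 -0.1029; -0.1029 1.2302]  S=[0.7597]  K=[0.6684; 0.3019]  nu=[3.2524]  x^+=[1.6587, 0.2143]  P^+=[0.1961 -0.2561; -0.2561 1.1610]
step 3: x^-=[1.7833, 0.4336]  P^-=[0.5445 -0.1620; -0.1620 1.3323]  S=[0.7441]  K=[0.6729; 0.2657]  nu=[-0.6404]  x^+=[1.3524, 0.2635]  P^+=[0.2075 -0.2951; -0.2951 1.2798]

innov = [-0.6404]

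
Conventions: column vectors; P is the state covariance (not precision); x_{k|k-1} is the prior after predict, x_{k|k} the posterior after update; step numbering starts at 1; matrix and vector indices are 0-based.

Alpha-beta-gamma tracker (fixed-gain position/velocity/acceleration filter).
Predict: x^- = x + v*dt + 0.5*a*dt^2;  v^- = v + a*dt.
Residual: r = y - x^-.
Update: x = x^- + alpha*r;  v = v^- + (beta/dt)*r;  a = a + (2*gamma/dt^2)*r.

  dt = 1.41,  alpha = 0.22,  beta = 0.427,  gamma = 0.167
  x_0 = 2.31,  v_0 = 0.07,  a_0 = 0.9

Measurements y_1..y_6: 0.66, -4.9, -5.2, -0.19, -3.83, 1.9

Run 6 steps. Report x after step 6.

step 1: x_pred=3.3033  r=-2.6433  x^+=2.7218  v^+=0.5385  a^+=0.4559
step 2: x_pred=3.9343  r=-8.8343  x^+=1.9908  v^+=-1.4940  a^+=-1.0282
step 3: x_pred=-1.1379  r=-4.0621  x^+=-2.0316  v^+=-4.1740  a^+=-1.7107
step 4: x_pred=-9.6174  r=9.4274  x^+=-7.5433  v^+=-3.7311  a^+=-0.1269
step 5: x_pred=-12.9303  r=9.1003  x^+=-10.9282  v^+=-1.1541  a^+=1.4020
step 6: x_pred=-11.1618  r=13.0618  x^+=-8.2882  v^+=4.7783  a^+=3.5963

x_post = -8.2882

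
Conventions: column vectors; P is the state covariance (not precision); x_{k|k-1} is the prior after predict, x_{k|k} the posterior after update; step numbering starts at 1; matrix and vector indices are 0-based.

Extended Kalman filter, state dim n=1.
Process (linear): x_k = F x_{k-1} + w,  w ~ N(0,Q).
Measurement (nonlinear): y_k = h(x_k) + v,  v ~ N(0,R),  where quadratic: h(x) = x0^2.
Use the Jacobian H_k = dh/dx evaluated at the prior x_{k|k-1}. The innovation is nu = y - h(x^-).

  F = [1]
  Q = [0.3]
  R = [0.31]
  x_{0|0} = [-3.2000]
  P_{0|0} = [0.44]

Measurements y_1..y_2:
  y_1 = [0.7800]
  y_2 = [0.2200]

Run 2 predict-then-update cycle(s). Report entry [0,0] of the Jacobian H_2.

H_jac[0,0] = -3.4737

step 1: x^-=[-3.2000]  P^-=[0.7400]  H_jac=[-6.4000]  S=[30.6204]  K=[-0.1547]  nu=[-9.4600]  x^+=[-1.7368]  P^+=[0.0075]
step 2: x^-=[-1.7368]  P^-=[0.3075]  H_jac=[-3.4737]  S=[4.0203]  K=[-0.2657]  nu=[-2.7966]  x^+=[-0.9938]  P^+=[0.0237]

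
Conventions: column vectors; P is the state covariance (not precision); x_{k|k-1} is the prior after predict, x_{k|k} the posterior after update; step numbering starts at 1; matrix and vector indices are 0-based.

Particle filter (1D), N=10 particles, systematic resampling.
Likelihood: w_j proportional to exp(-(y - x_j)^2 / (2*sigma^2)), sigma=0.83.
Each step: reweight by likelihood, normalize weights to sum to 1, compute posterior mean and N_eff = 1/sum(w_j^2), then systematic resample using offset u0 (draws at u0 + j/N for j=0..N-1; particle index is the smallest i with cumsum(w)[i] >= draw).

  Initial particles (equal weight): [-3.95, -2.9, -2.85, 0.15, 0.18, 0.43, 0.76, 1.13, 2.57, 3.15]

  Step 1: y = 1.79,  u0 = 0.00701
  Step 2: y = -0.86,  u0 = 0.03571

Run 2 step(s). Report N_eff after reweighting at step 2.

step 1: w=[0.0000, 0.0000, 0.0000, 0.0535, 0.0575, 0.0985, 0.1746, 0.2749, 0.2425, 0.0985]  mean=1.4375  Neff=5.2513  idx=[3, 4, 5, 6, 7, 7, 7, 8, 8, 9]
step 2: w=[0.3076, 0.2942, 0.1927, 0.0960, 0.0364, 0.0364, 0.0364, 0.0001, 0.0001, 0.0000]  mean=0.3790  Neff=4.3199  idx=[0, 0, 0, 1, 1, 1, 2, 2, 3, 5]

N_eff = 4.3199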